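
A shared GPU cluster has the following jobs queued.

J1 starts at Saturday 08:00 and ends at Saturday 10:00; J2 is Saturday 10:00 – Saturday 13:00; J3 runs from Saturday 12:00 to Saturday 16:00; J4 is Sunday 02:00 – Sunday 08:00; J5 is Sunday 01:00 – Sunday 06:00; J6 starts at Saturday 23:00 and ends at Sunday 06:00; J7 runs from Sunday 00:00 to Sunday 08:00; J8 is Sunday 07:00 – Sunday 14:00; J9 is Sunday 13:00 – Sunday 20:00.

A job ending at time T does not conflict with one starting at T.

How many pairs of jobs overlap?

10

Sorted by start: J1, J2, J3, J6, J7, J5, J4, J8, J9.
J2 starts exactly when J1 ends (back-to-back, no overlap), so nothing later overlaps J1 either.
J3 starts before J2 ends → J2 and J3 overlap.
J6 starts after J2 ends, so nothing later overlaps J2 either.
J6 starts after J3 ends, so nothing later overlaps J3 either.
J7 starts before J6 ends → J6 and J7 overlap.
J5 starts before J6 ends → J6 and J5 overlap.
J4 starts before J6 ends → J6 and J4 overlap.
J8 starts after J6 ends, so nothing later overlaps J6 either.
J5 starts before J7 ends → J7 and J5 overlap.
J4 starts before J7 ends → J7 and J4 overlap.
J8 starts before J7 ends → J7 and J8 overlap.
J9 starts after J7 ends.
J4 starts before J5 ends → J5 and J4 overlap.
J8 starts after J5 ends, so nothing later overlaps J5 either.
J8 starts before J4 ends → J4 and J8 overlap.
J9 starts after J4 ends.
J9 starts before J8 ends → J8 and J9 overlap.
Overlapping pairs: J2 & J3, J4 & J5, J4 & J6, J4 & J7, J4 & J8, J5 & J6, J5 & J7, J6 & J7, J7 & J8, J8 & J9 — 10 in total.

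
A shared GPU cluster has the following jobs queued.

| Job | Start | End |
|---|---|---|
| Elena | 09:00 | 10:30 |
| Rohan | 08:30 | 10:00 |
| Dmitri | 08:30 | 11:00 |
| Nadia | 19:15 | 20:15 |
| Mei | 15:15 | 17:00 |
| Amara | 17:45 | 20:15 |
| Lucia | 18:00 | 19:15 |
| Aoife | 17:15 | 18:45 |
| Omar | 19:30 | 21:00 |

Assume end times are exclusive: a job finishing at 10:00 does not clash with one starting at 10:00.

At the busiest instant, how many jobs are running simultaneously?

Walk through starts and ends in time order (an end at T is processed before a start at T):
08:30 start Dmitri → 1
08:30 start Rohan → 2
09:00 start Elena → 3
10:00 end Rohan → 2
10:30 end Elena → 1
11:00 end Dmitri → 0
15:15 start Mei → 1
17:00 end Mei → 0
17:15 start Aoife → 1
17:45 start Amara → 2
18:00 start Lucia → 3
18:45 end Aoife → 2
19:15 end Lucia → 1
19:15 start Nadia → 2
19:30 start Omar → 3
20:15 end Amara → 2
20:15 end Nadia → 1
21:00 end Omar → 0
Peak is 3, at 09:00 (Dmitri, Elena, Rohan).

3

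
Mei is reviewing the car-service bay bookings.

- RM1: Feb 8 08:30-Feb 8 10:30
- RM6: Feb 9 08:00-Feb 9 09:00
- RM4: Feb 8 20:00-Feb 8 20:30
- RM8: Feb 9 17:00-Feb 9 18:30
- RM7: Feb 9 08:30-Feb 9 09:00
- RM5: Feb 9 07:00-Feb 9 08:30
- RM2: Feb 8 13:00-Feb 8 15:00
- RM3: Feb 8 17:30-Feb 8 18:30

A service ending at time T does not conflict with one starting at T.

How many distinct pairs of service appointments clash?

Sorted by start: RM1, RM2, RM3, RM4, RM5, RM6, RM7, RM8.
RM2 starts after RM1 ends; RM1 is clear from here.
RM3 starts after RM2 ends; RM2 is clear from here.
RM4 starts after RM3 ends; RM3 is clear from here.
RM5 starts after RM4 ends; RM4 is clear from here.
RM6 starts before RM5 ends → RM5 and RM6 overlap.
RM7 starts exactly when RM5 ends (back-to-back, no overlap); RM5 is clear from here.
RM7 starts before RM6 ends → RM6 and RM7 overlap.
RM8 starts after RM6 ends.
RM8 starts after RM7 ends.
Overlapping pairs: RM5 & RM6, RM6 & RM7 — 2 in total.

2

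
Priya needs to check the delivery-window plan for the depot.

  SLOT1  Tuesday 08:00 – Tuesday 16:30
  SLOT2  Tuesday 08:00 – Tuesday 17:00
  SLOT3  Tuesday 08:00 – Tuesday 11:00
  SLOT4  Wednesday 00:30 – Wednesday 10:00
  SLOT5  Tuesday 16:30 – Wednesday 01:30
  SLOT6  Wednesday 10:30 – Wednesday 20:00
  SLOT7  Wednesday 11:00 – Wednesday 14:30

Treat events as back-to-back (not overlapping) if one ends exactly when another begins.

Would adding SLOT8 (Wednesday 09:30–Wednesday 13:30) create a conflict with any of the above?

SLOT1: ends Tuesday 16:30 at or before SLOT8 starts Wednesday 09:30 → clear.
SLOT2: ends Tuesday 17:00 at or before SLOT8 starts Wednesday 09:30 → clear.
SLOT3: ends Tuesday 11:00 at or before SLOT8 starts Wednesday 09:30 → clear.
SLOT5: ends Wednesday 01:30 at or before SLOT8 starts Wednesday 09:30 → clear.
SLOT4: starts Wednesday 00:30 before SLOT8 ends Wednesday 13:30, and ends Wednesday 10:00 after SLOT8 starts Wednesday 09:30 → overlap.
SLOT6: starts Wednesday 10:30 before SLOT8 ends Wednesday 13:30, and ends Wednesday 20:00 after SLOT8 starts Wednesday 09:30 → overlap.
SLOT7: starts Wednesday 11:00 before SLOT8 ends Wednesday 13:30, and ends Wednesday 14:30 after SLOT8 starts Wednesday 09:30 → overlap.
SLOT8 overlaps SLOT4, SLOT6, SLOT7.

Yes — it overlaps SLOT4, SLOT6, SLOT7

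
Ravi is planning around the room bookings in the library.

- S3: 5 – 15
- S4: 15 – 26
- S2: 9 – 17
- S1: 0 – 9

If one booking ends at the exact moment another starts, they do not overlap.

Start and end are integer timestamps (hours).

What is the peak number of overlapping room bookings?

2

Walk through starts and ends in time order (an end at T is processed before a start at T):
0 start S1 → 1
5 start S3 → 2
9 end S1 → 1
9 start S2 → 2
15 end S3 → 1
15 start S4 → 2
17 end S2 → 1
26 end S4 → 0
Peak is 2, at 5 (S1, S3).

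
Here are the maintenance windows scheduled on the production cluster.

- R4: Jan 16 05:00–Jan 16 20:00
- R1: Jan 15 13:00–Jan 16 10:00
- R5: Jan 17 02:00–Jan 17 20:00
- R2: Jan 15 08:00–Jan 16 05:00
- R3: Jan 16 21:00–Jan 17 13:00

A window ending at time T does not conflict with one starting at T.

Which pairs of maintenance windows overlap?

Sorted by start: R2, R1, R4, R3, R5.
R1 starts before R2 ends → R2 and R1 overlap.
R4 starts exactly when R2 ends (back-to-back, no overlap) — done with R2.
R4 starts before R1 ends → R1 and R4 overlap.
R3 starts after R1 ends — done with R1.
R3 starts after R4 ends — done with R4.
R5 starts before R3 ends → R3 and R5 overlap.

R1 & R2, R1 & R4, R3 & R5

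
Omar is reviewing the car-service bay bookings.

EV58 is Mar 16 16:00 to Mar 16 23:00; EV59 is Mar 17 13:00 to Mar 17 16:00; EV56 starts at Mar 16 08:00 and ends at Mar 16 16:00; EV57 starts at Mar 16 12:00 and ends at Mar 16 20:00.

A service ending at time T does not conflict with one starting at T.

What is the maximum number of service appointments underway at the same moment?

2

Sweep the timeline, counting +1 at each start and −1 at each end (ends before starts at a tie):
Mar 16 08:00 start EV56 → 1
Mar 16 12:00 start EV57 → 2
Mar 16 16:00 end EV56 → 1
Mar 16 16:00 start EV58 → 2
Mar 16 20:00 end EV57 → 1
Mar 16 23:00 end EV58 → 0
Mar 17 13:00 start EV59 → 1
Mar 17 16:00 end EV59 → 0
Peak is 2, at Mar 16 12:00 (EV56, EV57).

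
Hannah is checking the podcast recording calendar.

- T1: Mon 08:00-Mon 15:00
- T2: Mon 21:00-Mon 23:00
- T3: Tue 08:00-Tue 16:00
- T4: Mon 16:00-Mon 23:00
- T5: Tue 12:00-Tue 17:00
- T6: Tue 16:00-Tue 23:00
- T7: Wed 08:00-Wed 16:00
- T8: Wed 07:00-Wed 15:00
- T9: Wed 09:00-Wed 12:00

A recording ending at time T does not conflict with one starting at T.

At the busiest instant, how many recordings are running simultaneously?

3

Sort all start/end points and keep a running count:
Mon 08:00 start T1 → 1
Mon 15:00 end T1 → 0
Mon 16:00 start T4 → 1
Mon 21:00 start T2 → 2
Mon 23:00 end T2 → 1
Mon 23:00 end T4 → 0
Tue 08:00 start T3 → 1
Tue 12:00 start T5 → 2
Tue 16:00 end T3 → 1
Tue 16:00 start T6 → 2
Tue 17:00 end T5 → 1
Tue 23:00 end T6 → 0
Wed 07:00 start T8 → 1
Wed 08:00 start T7 → 2
Wed 09:00 start T9 → 3
Wed 12:00 end T9 → 2
Wed 15:00 end T8 → 1
Wed 16:00 end T7 → 0
Peak is 3, at Wed 09:00 (T7, T8, T9).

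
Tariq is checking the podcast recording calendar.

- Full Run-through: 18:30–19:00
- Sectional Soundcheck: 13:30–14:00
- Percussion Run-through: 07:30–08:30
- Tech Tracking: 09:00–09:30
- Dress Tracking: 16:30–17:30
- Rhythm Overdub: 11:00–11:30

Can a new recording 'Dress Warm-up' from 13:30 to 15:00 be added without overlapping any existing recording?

No — it overlaps Sectional Soundcheck

Percussion Run-through: ends 08:30 at or before Dress Warm-up starts 13:30 → clear.
Tech Tracking: ends 09:30 at or before Dress Warm-up starts 13:30 → clear.
Rhythm Overdub: ends 11:30 at or before Dress Warm-up starts 13:30 → clear.
Sectional Soundcheck: starts 13:30 before Dress Warm-up ends 15:00, and ends 14:00 after Dress Warm-up starts 13:30 → overlap.
Dress Tracking: starts 16:30 at or after Dress Warm-up ends 15:00 → clear.
Full Run-through: starts 18:30 at or after Dress Warm-up ends 15:00 → clear.
Dress Warm-up overlaps Sectional Soundcheck.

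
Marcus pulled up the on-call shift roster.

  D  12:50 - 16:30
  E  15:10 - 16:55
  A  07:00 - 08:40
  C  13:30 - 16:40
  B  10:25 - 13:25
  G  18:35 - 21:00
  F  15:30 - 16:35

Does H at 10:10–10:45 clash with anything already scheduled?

A: ends 08:40 at or before H starts 10:10 → clear.
B: starts 10:25 before H ends 10:45, and ends 13:25 after H starts 10:10 → overlap.
D: starts 12:50 at or after H ends 10:45 → clear.
C: starts 13:30 at or after H ends 10:45 → clear.
E: starts 15:10 at or after H ends 10:45 → clear.
F: starts 15:30 at or after H ends 10:45 → clear.
G: starts 18:35 at or after H ends 10:45 → clear.
H overlaps B.

Yes — it overlaps B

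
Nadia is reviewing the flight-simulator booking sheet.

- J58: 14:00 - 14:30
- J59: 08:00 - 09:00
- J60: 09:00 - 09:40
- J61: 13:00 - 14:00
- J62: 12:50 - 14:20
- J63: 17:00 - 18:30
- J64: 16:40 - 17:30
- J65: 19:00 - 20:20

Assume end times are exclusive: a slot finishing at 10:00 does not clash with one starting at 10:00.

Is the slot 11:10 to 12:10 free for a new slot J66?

Yes — the slot is free

J59: ends 09:00 at or before J66 starts 11:10 → clear.
J60: ends 09:40 at or before J66 starts 11:10 → clear.
J62: starts 12:50 at or after J66 ends 12:10 → clear.
J61: starts 13:00 at or after J66 ends 12:10 → clear.
J58: starts 14:00 at or after J66 ends 12:10 → clear.
J64: starts 16:40 at or after J66 ends 12:10 → clear.
J63: starts 17:00 at or after J66 ends 12:10 → clear.
J65: starts 19:00 at or after J66 ends 12:10 → clear.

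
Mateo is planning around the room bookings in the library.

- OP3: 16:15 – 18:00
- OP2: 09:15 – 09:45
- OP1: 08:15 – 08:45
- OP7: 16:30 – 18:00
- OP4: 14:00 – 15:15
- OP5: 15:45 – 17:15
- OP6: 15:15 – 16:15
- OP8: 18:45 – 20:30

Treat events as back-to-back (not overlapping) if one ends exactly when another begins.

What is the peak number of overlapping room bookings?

3

Sort all start/end points and keep a running count:
08:15 start OP1 → 1
08:45 end OP1 → 0
09:15 start OP2 → 1
09:45 end OP2 → 0
14:00 start OP4 → 1
15:15 end OP4 → 0
15:15 start OP6 → 1
15:45 start OP5 → 2
16:15 end OP6 → 1
16:15 start OP3 → 2
16:30 start OP7 → 3
17:15 end OP5 → 2
18:00 end OP3 → 1
18:00 end OP7 → 0
18:45 start OP8 → 1
20:30 end OP8 → 0
Peak is 3, at 16:30 (OP3, OP5, OP7).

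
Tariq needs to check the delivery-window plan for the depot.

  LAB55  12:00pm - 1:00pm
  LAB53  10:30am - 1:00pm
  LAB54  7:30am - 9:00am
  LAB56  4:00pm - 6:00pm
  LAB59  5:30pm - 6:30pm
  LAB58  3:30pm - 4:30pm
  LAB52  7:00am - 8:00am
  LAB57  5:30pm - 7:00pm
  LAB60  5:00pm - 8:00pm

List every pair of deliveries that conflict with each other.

Sorted by start: LAB52, LAB54, LAB53, LAB55, LAB58, LAB56, LAB60, LAB57, LAB59.
LAB54 starts before LAB52 ends → LAB52 and LAB54 overlap.
LAB53 starts after LAB52 ends — done with LAB52.
LAB53 starts after LAB54 ends — done with LAB54.
LAB55 starts before LAB53 ends → LAB53 and LAB55 overlap.
LAB58 starts after LAB53 ends — done with LAB53.
LAB58 starts after LAB55 ends — done with LAB55.
LAB56 starts before LAB58 ends → LAB58 and LAB56 overlap.
LAB60 starts after LAB58 ends — done with LAB58.
LAB60 starts before LAB56 ends → LAB56 and LAB60 overlap.
LAB57 starts before LAB56 ends → LAB56 and LAB57 overlap.
LAB59 starts before LAB56 ends → LAB56 and LAB59 overlap.
LAB57 starts before LAB60 ends → LAB60 and LAB57 overlap.
LAB59 starts before LAB60 ends → LAB60 and LAB59 overlap.
LAB59 starts before LAB57 ends → LAB57 and LAB59 overlap.

LAB52 & LAB54, LAB53 & LAB55, LAB56 & LAB57, LAB56 & LAB58, LAB56 & LAB59, LAB56 & LAB60, LAB57 & LAB59, LAB57 & LAB60, LAB59 & LAB60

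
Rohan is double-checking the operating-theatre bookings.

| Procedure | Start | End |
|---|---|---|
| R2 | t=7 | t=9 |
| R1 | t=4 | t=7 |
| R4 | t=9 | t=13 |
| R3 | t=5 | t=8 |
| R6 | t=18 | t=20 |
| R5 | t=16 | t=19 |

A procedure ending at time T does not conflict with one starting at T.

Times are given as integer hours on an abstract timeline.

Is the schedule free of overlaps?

No

Sorted by start: R1, R3, R2, R4, R5, R6.
R3 starts before R1 ends → R1 and R3 overlap.
That's a conflict, so the schedule is not conflict-free.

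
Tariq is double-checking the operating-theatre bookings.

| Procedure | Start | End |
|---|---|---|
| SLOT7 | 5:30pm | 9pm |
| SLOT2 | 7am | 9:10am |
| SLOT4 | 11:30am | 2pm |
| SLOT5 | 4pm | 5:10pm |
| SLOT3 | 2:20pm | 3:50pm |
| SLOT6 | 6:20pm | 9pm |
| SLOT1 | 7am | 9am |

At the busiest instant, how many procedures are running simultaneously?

Walk through starts and ends in time order (an end at T is processed before a start at T):
7am start SLOT1 → 1
7am start SLOT2 → 2
9am end SLOT1 → 1
9:10am end SLOT2 → 0
11:30am start SLOT4 → 1
2pm end SLOT4 → 0
2:20pm start SLOT3 → 1
3:50pm end SLOT3 → 0
4pm start SLOT5 → 1
5:10pm end SLOT5 → 0
5:30pm start SLOT7 → 1
6:20pm start SLOT6 → 2
9pm end SLOT6 → 1
9pm end SLOT7 → 0
Peak is 2, at 7am (SLOT1, SLOT2).

2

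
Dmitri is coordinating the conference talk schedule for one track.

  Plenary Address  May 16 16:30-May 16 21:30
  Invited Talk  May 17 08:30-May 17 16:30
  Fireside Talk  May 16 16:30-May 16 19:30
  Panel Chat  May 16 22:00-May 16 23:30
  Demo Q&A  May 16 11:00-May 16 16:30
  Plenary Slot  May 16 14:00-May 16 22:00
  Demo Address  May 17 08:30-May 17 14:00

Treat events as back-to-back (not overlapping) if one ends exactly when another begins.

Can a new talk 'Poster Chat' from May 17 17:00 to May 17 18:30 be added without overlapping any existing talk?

Demo Q&A: ends May 16 16:30 at or before Poster Chat starts May 17 17:00 → clear.
Plenary Slot: ends May 16 22:00 at or before Poster Chat starts May 17 17:00 → clear.
Plenary Address: ends May 16 21:30 at or before Poster Chat starts May 17 17:00 → clear.
Fireside Talk: ends May 16 19:30 at or before Poster Chat starts May 17 17:00 → clear.
Panel Chat: ends May 16 23:30 at or before Poster Chat starts May 17 17:00 → clear.
Demo Address: ends May 17 14:00 at or before Poster Chat starts May 17 17:00 → clear.
Invited Talk: ends May 17 16:30 at or before Poster Chat starts May 17 17:00 → clear.

Yes — the slot is free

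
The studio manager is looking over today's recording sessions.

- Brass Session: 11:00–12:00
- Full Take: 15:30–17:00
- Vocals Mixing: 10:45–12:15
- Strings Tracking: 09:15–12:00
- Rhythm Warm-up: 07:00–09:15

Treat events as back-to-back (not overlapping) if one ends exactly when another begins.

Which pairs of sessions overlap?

Two intervals overlap when each starts before the other ends.
Sorted by start: Rhythm Warm-up, Strings Tracking, Vocals Mixing, Brass Session, Full Take.
Strings Tracking starts exactly when Rhythm Warm-up ends (back-to-back, no overlap), so nothing later overlaps Rhythm Warm-up either.
Vocals Mixing starts before Strings Tracking ends → Strings Tracking and Vocals Mixing overlap.
Brass Session starts before Strings Tracking ends → Strings Tracking and Brass Session overlap.
Full Take starts after Strings Tracking ends.
Brass Session starts before Vocals Mixing ends → Vocals Mixing and Brass Session overlap.
Full Take starts after Vocals Mixing ends.
Full Take starts after Brass Session ends.

Brass Session & Strings Tracking, Brass Session & Vocals Mixing, Strings Tracking & Vocals Mixing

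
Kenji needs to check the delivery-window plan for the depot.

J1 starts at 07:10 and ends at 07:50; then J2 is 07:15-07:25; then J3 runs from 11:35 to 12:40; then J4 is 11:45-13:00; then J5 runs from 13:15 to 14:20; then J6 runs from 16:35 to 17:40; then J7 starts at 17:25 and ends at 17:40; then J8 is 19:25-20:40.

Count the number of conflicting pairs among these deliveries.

3

Sorted by start: J1, J2, J3, J4, J5, J6, J7, J8.
J2 starts before J1 ends → J1 and J2 overlap.
J3 starts after J1 ends; J1 is clear from here.
J3 starts after J2 ends; J2 is clear from here.
J4 starts before J3 ends → J3 and J4 overlap.
J5 starts after J3 ends; J3 is clear from here.
J5 starts after J4 ends; J4 is clear from here.
J6 starts after J5 ends; J5 is clear from here.
J7 starts before J6 ends → J6 and J7 overlap.
J8 starts after J6 ends.
J8 starts after J7 ends.
Overlapping pairs: J1 & J2, J3 & J4, J6 & J7 — 3 in total.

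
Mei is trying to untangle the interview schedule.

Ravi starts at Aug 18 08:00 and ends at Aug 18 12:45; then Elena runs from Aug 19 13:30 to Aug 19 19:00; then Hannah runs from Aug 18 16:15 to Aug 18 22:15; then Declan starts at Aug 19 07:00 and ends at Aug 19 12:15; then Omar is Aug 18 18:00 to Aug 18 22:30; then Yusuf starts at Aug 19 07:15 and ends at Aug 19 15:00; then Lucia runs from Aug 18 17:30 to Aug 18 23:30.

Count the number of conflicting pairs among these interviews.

5

Two intervals overlap when each starts before the other ends.
Sorted by start: Ravi, Hannah, Lucia, Omar, Declan, Yusuf, Elena.
Hannah starts after Ravi ends, so nothing later overlaps Ravi either.
Lucia starts before Hannah ends → Hannah and Lucia overlap.
Omar starts before Hannah ends → Hannah and Omar overlap.
Declan starts after Hannah ends, so nothing later overlaps Hannah either.
Omar starts before Lucia ends → Lucia and Omar overlap.
Declan starts after Lucia ends, so nothing later overlaps Lucia either.
Declan starts after Omar ends, so nothing later overlaps Omar either.
Yusuf starts before Declan ends → Declan and Yusuf overlap.
Elena starts after Declan ends.
Elena starts before Yusuf ends → Yusuf and Elena overlap.
Overlapping pairs: Declan & Yusuf, Elena & Yusuf, Hannah & Lucia, Hannah & Omar, Lucia & Omar — 5 in total.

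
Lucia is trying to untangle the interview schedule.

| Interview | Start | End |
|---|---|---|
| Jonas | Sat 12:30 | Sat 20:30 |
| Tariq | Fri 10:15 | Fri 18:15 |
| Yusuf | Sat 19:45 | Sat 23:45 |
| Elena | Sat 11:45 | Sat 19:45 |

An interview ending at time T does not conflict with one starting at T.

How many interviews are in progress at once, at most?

2

Sort all start/end points and keep a running count:
Fri 10:15 start Tariq → 1
Fri 18:15 end Tariq → 0
Sat 11:45 start Elena → 1
Sat 12:30 start Jonas → 2
Sat 19:45 end Elena → 1
Sat 19:45 start Yusuf → 2
Sat 20:30 end Jonas → 1
Sat 23:45 end Yusuf → 0
Peak is 2, at Sat 12:30 (Elena, Jonas).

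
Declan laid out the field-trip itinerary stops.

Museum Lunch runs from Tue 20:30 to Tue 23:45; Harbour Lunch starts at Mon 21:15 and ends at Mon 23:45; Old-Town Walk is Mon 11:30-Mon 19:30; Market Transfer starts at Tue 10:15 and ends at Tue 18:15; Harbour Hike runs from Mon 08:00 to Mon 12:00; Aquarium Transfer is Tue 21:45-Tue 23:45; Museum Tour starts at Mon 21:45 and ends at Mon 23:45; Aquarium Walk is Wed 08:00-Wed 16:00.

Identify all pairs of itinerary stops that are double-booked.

Aquarium Transfer & Museum Lunch, Harbour Hike & Old-Town Walk, Harbour Lunch & Museum Tour

Sorted by start: Harbour Hike, Old-Town Walk, Harbour Lunch, Museum Tour, Market Transfer, Museum Lunch, Aquarium Transfer, Aquarium Walk.
Old-Town Walk starts before Harbour Hike ends → Harbour Hike and Old-Town Walk overlap.
Harbour Lunch starts after Harbour Hike ends, so nothing later overlaps Harbour Hike either.
Harbour Lunch starts after Old-Town Walk ends, so nothing later overlaps Old-Town Walk either.
Museum Tour starts before Harbour Lunch ends → Harbour Lunch and Museum Tour overlap.
Market Transfer starts after Harbour Lunch ends, so nothing later overlaps Harbour Lunch either.
Market Transfer starts after Museum Tour ends, so nothing later overlaps Museum Tour either.
Museum Lunch starts after Market Transfer ends, so nothing later overlaps Market Transfer either.
Aquarium Transfer starts before Museum Lunch ends → Museum Lunch and Aquarium Transfer overlap.
Aquarium Walk starts after Museum Lunch ends.
Aquarium Walk starts after Aquarium Transfer ends.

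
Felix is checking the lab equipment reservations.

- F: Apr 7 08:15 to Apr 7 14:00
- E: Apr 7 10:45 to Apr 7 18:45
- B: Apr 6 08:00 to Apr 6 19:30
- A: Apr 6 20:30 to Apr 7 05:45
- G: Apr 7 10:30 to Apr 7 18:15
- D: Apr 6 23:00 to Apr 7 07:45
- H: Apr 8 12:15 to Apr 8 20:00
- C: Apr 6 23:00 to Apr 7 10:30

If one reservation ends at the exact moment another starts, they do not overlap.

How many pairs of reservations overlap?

Check each pair: they overlap iff neither finishes before the other starts.
Sorted by start: B, A, C, D, F, G, E, H.
A starts after B ends, so B has no further overlaps.
C starts before A ends → A and C overlap.
D starts before A ends → A and D overlap.
F starts after A ends, so A has no further overlaps.
D starts before C ends → C and D overlap.
F starts before C ends → C and F overlap.
G starts exactly when C ends (back-to-back, no overlap), so C has no further overlaps.
F starts after D ends, so D has no further overlaps.
G starts before F ends → F and G overlap.
E starts before F ends → F and E overlap.
H starts after F ends.
E starts before G ends → G and E overlap.
H starts after G ends.
H starts after E ends.
Overlapping pairs: A & C, A & D, C & D, C & F, E & F, E & G, F & G — 7 in total.

7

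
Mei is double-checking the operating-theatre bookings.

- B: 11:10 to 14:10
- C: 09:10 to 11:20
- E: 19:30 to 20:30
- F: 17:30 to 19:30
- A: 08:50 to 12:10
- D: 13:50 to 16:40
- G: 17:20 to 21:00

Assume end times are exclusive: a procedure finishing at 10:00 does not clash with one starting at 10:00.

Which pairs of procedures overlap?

A & B, A & C, B & C, B & D, E & G, F & G

Sorted by start: A, C, B, D, G, F, E.
C starts before A ends → A and C overlap.
B starts before A ends → A and B overlap.
D starts after A ends; A is clear from here.
B starts before C ends → C and B overlap.
D starts after C ends; C is clear from here.
D starts before B ends → B and D overlap.
G starts after B ends; B is clear from here.
G starts after D ends; D is clear from here.
F starts before G ends → G and F overlap.
E starts before G ends → G and E overlap.
E starts exactly when F ends (back-to-back, no overlap).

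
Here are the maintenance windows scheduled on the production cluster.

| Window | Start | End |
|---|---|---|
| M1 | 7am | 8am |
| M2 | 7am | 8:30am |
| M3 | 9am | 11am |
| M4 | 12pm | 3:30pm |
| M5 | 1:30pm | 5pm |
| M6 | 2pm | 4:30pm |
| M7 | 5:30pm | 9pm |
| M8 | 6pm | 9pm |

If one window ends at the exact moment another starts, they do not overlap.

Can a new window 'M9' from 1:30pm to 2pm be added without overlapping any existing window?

No — it overlaps M4, M5

M1: ends 8am at or before M9 starts 1:30pm → clear.
M2: ends 8:30am at or before M9 starts 1:30pm → clear.
M3: ends 11am at or before M9 starts 1:30pm → clear.
M4: starts 12pm before M9 ends 2pm, and ends 3:30pm after M9 starts 1:30pm → overlap.
M5: starts 1:30pm before M9 ends 2pm, and ends 5pm after M9 starts 1:30pm → overlap.
M6: starts 2pm at or after M9 ends 2pm → clear.
M7: starts 5:30pm at or after M9 ends 2pm → clear.
M8: starts 6pm at or after M9 ends 2pm → clear.
M9 overlaps M4, M5.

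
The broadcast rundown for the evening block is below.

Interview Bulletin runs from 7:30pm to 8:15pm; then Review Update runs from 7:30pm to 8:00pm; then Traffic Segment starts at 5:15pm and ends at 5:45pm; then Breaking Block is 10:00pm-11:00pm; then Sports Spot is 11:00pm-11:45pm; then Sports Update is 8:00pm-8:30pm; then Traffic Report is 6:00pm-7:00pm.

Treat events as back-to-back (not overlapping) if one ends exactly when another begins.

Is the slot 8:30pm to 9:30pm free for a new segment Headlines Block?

Yes — the slot is free

Traffic Segment: ends 5:45pm at or before Headlines Block starts 8:30pm → clear.
Traffic Report: ends 7:00pm at or before Headlines Block starts 8:30pm → clear.
Interview Bulletin: ends 8:15pm at or before Headlines Block starts 8:30pm → clear.
Review Update: ends 8:00pm at or before Headlines Block starts 8:30pm → clear.
Sports Update: ends 8:30pm at or before Headlines Block starts 8:30pm → clear.
Breaking Block: starts 10:00pm at or after Headlines Block ends 9:30pm → clear.
Sports Spot: starts 11:00pm at or after Headlines Block ends 9:30pm → clear.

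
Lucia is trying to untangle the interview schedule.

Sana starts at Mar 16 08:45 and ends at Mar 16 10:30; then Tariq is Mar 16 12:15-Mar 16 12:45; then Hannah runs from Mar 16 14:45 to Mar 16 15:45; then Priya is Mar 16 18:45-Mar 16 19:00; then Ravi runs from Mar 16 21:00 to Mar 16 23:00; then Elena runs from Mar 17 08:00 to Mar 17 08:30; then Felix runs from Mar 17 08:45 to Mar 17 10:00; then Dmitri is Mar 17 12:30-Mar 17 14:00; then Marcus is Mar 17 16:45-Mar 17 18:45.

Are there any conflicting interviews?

No

Sorted by start: Sana, Tariq, Hannah, Priya, Ravi, Elena, Felix, Dmitri, Marcus.
Tariq starts after Sana ends — done with Sana.
Hannah starts after Tariq ends — done with Tariq.
Priya starts after Hannah ends — done with Hannah.
Ravi starts after Priya ends — done with Priya.
Elena starts after Ravi ends — done with Ravi.
Felix starts after Elena ends — done with Elena.
Dmitri starts after Felix ends — done with Felix.
Marcus starts after Dmitri ends.
Every pair is clear; the schedule has no overlaps.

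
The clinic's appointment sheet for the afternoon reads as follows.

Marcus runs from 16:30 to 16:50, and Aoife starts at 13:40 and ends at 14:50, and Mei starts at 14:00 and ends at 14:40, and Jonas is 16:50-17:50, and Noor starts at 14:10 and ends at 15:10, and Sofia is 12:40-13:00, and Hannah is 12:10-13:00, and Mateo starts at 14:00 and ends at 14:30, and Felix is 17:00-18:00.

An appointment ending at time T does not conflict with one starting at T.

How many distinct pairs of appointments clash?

Sorted by start: Hannah, Sofia, Aoife, Mateo, Mei, Noor, Marcus, Jonas, Felix.
Sofia starts before Hannah ends → Hannah and Sofia overlap.
Aoife starts after Hannah ends, so Hannah has no further overlaps.
Aoife starts after Sofia ends, so Sofia has no further overlaps.
Mateo starts before Aoife ends → Aoife and Mateo overlap.
Mei starts before Aoife ends → Aoife and Mei overlap.
Noor starts before Aoife ends → Aoife and Noor overlap.
Marcus starts after Aoife ends, so Aoife has no further overlaps.
Mei starts before Mateo ends → Mateo and Mei overlap.
Noor starts before Mateo ends → Mateo and Noor overlap.
Marcus starts after Mateo ends, so Mateo has no further overlaps.
Noor starts before Mei ends → Mei and Noor overlap.
Marcus starts after Mei ends, so Mei has no further overlaps.
Marcus starts after Noor ends, so Noor has no further overlaps.
Jonas starts exactly when Marcus ends (back-to-back, no overlap), so Marcus has no further overlaps.
Felix starts before Jonas ends → Jonas and Felix overlap.
Overlapping pairs: Aoife & Mateo, Aoife & Mei, Aoife & Noor, Felix & Jonas, Hannah & Sofia, Mateo & Mei, Mateo & Noor, Mei & Noor — 8 in total.

8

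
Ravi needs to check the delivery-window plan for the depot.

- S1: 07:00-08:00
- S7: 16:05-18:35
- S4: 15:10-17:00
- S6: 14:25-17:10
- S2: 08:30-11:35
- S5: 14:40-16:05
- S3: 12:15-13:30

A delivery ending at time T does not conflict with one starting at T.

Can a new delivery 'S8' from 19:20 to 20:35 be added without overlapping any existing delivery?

Yes — the slot is free

S1: ends 08:00 at or before S8 starts 19:20 → clear.
S2: ends 11:35 at or before S8 starts 19:20 → clear.
S3: ends 13:30 at or before S8 starts 19:20 → clear.
S6: ends 17:10 at or before S8 starts 19:20 → clear.
S5: ends 16:05 at or before S8 starts 19:20 → clear.
S4: ends 17:00 at or before S8 starts 19:20 → clear.
S7: ends 18:35 at or before S8 starts 19:20 → clear.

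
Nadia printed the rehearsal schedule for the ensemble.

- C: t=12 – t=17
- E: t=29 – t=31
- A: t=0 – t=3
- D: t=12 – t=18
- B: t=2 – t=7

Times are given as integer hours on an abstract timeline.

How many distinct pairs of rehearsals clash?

Sorted by start: A, B, C, D, E.
B starts before A ends → A and B overlap.
C starts after A ends — done with A.
C starts after B ends — done with B.
D starts before C ends → C and D overlap.
E starts after C ends.
E starts after D ends.
Overlapping pairs: A & B, C & D — 2 in total.

2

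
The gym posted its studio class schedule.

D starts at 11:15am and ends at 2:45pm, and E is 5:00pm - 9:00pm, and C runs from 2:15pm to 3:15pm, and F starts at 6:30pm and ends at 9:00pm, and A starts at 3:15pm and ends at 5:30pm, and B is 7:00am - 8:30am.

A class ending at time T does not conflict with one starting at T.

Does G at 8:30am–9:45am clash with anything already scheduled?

No — it doesn't clash with anything

B: ends 8:30am at or before G starts 8:30am → clear.
D: starts 11:15am at or after G ends 9:45am → clear.
C: starts 2:15pm at or after G ends 9:45am → clear.
A: starts 3:15pm at or after G ends 9:45am → clear.
E: starts 5:00pm at or after G ends 9:45am → clear.
F: starts 6:30pm at or after G ends 9:45am → clear.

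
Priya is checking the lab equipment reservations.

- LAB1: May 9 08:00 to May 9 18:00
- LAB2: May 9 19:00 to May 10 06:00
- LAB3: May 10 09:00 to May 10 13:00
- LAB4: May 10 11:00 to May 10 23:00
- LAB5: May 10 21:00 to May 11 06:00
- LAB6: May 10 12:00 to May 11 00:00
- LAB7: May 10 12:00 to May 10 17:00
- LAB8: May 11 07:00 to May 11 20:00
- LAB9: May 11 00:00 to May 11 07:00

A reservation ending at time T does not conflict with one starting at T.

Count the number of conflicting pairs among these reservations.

9

Sorted by start: LAB1, LAB2, LAB3, LAB4, LAB6, LAB7, LAB5, LAB9, LAB8.
LAB2 starts after LAB1 ends — done with LAB1.
LAB3 starts after LAB2 ends — done with LAB2.
LAB4 starts before LAB3 ends → LAB3 and LAB4 overlap.
LAB6 starts before LAB3 ends → LAB3 and LAB6 overlap.
LAB7 starts before LAB3 ends → LAB3 and LAB7 overlap.
LAB5 starts after LAB3 ends — done with LAB3.
LAB6 starts before LAB4 ends → LAB4 and LAB6 overlap.
LAB7 starts before LAB4 ends → LAB4 and LAB7 overlap.
LAB5 starts before LAB4 ends → LAB4 and LAB5 overlap.
LAB9 starts after LAB4 ends — done with LAB4.
LAB7 starts before LAB6 ends → LAB6 and LAB7 overlap.
LAB5 starts before LAB6 ends → LAB6 and LAB5 overlap.
LAB9 starts exactly when LAB6 ends (back-to-back, no overlap) — done with LAB6.
LAB5 starts after LAB7 ends — done with LAB7.
LAB9 starts before LAB5 ends → LAB5 and LAB9 overlap.
LAB8 starts after LAB5 ends.
LAB8 starts exactly when LAB9 ends (back-to-back, no overlap).
Overlapping pairs: LAB3 & LAB4, LAB3 & LAB6, LAB3 & LAB7, LAB4 & LAB5, LAB4 & LAB6, LAB4 & LAB7, LAB5 & LAB6, LAB5 & LAB9, LAB6 & LAB7 — 9 in total.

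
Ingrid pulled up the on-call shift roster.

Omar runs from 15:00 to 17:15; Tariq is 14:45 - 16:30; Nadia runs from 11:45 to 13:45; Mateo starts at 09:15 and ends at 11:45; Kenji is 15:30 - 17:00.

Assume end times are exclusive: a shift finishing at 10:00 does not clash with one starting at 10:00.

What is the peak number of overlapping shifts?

Sweep the timeline, counting +1 at each start and −1 at each end (ends before starts at a tie):
09:15 start Mateo → 1
11:45 end Mateo → 0
11:45 start Nadia → 1
13:45 end Nadia → 0
14:45 start Tariq → 1
15:00 start Omar → 2
15:30 start Kenji → 3
16:30 end Tariq → 2
17:00 end Kenji → 1
17:15 end Omar → 0
Peak is 3, at 15:30 (Kenji, Omar, Tariq).

3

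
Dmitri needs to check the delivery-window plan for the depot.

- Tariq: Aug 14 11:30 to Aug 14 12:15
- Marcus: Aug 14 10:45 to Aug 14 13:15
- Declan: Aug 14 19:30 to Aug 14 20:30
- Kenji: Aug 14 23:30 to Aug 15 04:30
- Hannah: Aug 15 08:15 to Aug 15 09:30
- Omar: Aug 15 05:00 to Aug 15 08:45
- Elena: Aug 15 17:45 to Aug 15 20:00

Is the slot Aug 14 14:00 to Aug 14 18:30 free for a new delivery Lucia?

Marcus: ends Aug 14 13:15 at or before Lucia starts Aug 14 14:00 → clear.
Tariq: ends Aug 14 12:15 at or before Lucia starts Aug 14 14:00 → clear.
Declan: starts Aug 14 19:30 at or after Lucia ends Aug 14 18:30 → clear.
Kenji: starts Aug 14 23:30 at or after Lucia ends Aug 14 18:30 → clear.
Omar: starts Aug 15 05:00 at or after Lucia ends Aug 14 18:30 → clear.
Hannah: starts Aug 15 08:15 at or after Lucia ends Aug 14 18:30 → clear.
Elena: starts Aug 15 17:45 at or after Lucia ends Aug 14 18:30 → clear.

Yes — the slot is free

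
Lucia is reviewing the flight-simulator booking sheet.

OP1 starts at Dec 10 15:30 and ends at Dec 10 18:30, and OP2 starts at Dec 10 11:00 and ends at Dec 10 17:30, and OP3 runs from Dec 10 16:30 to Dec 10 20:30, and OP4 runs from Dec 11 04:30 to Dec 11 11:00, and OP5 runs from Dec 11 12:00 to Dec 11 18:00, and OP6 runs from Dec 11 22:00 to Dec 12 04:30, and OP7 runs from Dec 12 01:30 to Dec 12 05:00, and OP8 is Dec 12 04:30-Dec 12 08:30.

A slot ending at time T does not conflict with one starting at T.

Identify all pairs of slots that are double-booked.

OP1 & OP2, OP1 & OP3, OP2 & OP3, OP6 & OP7, OP7 & OP8

Sorted by start: OP2, OP1, OP3, OP4, OP5, OP6, OP7, OP8.
OP1 starts before OP2 ends → OP2 and OP1 overlap.
OP3 starts before OP2 ends → OP2 and OP3 overlap.
OP4 starts after OP2 ends, so OP2 has no further overlaps.
OP3 starts before OP1 ends → OP1 and OP3 overlap.
OP4 starts after OP1 ends, so OP1 has no further overlaps.
OP4 starts after OP3 ends, so OP3 has no further overlaps.
OP5 starts after OP4 ends, so OP4 has no further overlaps.
OP6 starts after OP5 ends, so OP5 has no further overlaps.
OP7 starts before OP6 ends → OP6 and OP7 overlap.
OP8 starts exactly when OP6 ends (back-to-back, no overlap).
OP8 starts before OP7 ends → OP7 and OP8 overlap.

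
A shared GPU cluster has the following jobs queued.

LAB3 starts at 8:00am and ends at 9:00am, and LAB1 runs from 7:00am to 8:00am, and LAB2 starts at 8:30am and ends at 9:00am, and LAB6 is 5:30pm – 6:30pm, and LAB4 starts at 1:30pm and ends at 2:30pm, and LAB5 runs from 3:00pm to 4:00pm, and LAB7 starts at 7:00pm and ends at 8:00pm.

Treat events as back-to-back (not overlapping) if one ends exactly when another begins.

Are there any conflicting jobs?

Yes

Sorted by start: LAB1, LAB3, LAB2, LAB4, LAB5, LAB6, LAB7.
LAB3 starts exactly when LAB1 ends (back-to-back, no overlap); LAB1 is clear from here.
LAB2 starts before LAB3 ends → LAB3 and LAB2 overlap.
That's a conflict, so the schedule is not conflict-free.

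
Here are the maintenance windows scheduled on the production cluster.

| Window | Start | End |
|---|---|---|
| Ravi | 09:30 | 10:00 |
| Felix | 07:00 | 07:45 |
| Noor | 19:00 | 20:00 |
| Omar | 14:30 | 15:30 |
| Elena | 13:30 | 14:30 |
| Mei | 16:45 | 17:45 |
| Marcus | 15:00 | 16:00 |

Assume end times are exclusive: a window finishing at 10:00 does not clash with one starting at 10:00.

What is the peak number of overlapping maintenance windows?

2

Sort all start/end points and keep a running count:
07:00 start Felix → 1
07:45 end Felix → 0
09:30 start Ravi → 1
10:00 end Ravi → 0
13:30 start Elena → 1
14:30 end Elena → 0
14:30 start Omar → 1
15:00 start Marcus → 2
15:30 end Omar → 1
16:00 end Marcus → 0
16:45 start Mei → 1
17:45 end Mei → 0
19:00 start Noor → 1
20:00 end Noor → 0
Peak is 2, at 15:00 (Marcus, Omar).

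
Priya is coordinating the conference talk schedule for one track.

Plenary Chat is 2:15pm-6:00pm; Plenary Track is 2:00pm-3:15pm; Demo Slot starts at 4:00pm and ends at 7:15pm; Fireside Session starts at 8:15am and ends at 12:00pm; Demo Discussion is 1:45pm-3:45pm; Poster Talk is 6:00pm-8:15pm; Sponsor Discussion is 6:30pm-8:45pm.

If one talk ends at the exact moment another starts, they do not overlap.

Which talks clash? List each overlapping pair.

Sorted by start: Fireside Session, Demo Discussion, Plenary Track, Plenary Chat, Demo Slot, Poster Talk, Sponsor Discussion.
Demo Discussion starts after Fireside Session ends — done with Fireside Session.
Plenary Track starts before Demo Discussion ends → Demo Discussion and Plenary Track overlap.
Plenary Chat starts before Demo Discussion ends → Demo Discussion and Plenary Chat overlap.
Demo Slot starts after Demo Discussion ends — done with Demo Discussion.
Plenary Chat starts before Plenary Track ends → Plenary Track and Plenary Chat overlap.
Demo Slot starts after Plenary Track ends — done with Plenary Track.
Demo Slot starts before Plenary Chat ends → Plenary Chat and Demo Slot overlap.
Poster Talk starts exactly when Plenary Chat ends (back-to-back, no overlap) — done with Plenary Chat.
Poster Talk starts before Demo Slot ends → Demo Slot and Poster Talk overlap.
Sponsor Discussion starts before Demo Slot ends → Demo Slot and Sponsor Discussion overlap.
Sponsor Discussion starts before Poster Talk ends → Poster Talk and Sponsor Discussion overlap.

Demo Discussion & Plenary Chat, Demo Discussion & Plenary Track, Demo Slot & Plenary Chat, Demo Slot & Poster Talk, Demo Slot & Sponsor Discussion, Plenary Chat & Plenary Track, Poster Talk & Sponsor Discussion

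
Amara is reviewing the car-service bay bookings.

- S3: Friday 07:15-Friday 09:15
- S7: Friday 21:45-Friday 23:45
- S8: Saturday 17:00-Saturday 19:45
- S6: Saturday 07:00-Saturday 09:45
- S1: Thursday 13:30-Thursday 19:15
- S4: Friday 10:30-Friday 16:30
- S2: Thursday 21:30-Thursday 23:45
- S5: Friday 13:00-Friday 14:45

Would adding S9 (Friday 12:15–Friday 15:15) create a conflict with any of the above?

S1: ends Thursday 19:15 at or before S9 starts Friday 12:15 → clear.
S2: ends Thursday 23:45 at or before S9 starts Friday 12:15 → clear.
S3: ends Friday 09:15 at or before S9 starts Friday 12:15 → clear.
S4: starts Friday 10:30 before S9 ends Friday 15:15, and ends Friday 16:30 after S9 starts Friday 12:15 → overlap.
S5: starts Friday 13:00 before S9 ends Friday 15:15, and ends Friday 14:45 after S9 starts Friday 12:15 → overlap.
S7: starts Friday 21:45 at or after S9 ends Friday 15:15 → clear.
S6: starts Saturday 07:00 at or after S9 ends Friday 15:15 → clear.
S8: starts Saturday 17:00 at or after S9 ends Friday 15:15 → clear.
S9 overlaps S4, S5.

Yes — it overlaps S4, S5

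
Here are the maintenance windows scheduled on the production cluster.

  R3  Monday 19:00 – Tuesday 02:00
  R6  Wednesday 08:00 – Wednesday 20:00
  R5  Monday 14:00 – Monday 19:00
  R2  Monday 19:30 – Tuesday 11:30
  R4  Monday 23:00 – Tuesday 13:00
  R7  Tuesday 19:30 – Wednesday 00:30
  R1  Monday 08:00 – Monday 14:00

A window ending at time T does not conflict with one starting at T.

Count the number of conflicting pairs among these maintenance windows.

Sorted by start: R1, R5, R3, R2, R4, R7, R6.
R5 starts exactly when R1 ends (back-to-back, no overlap), so R1 has no further overlaps.
R3 starts exactly when R5 ends (back-to-back, no overlap), so R5 has no further overlaps.
R2 starts before R3 ends → R3 and R2 overlap.
R4 starts before R3 ends → R3 and R4 overlap.
R7 starts after R3 ends, so R3 has no further overlaps.
R4 starts before R2 ends → R2 and R4 overlap.
R7 starts after R2 ends, so R2 has no further overlaps.
R7 starts after R4 ends, so R4 has no further overlaps.
R6 starts after R7 ends.
Overlapping pairs: R2 & R3, R2 & R4, R3 & R4 — 3 in total.

3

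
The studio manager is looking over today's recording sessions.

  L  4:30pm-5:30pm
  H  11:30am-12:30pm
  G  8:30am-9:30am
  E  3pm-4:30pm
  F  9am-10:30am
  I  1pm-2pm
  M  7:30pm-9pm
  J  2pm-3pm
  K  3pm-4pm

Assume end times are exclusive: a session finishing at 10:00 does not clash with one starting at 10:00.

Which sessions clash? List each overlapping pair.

E & K, F & G

Sorted by start: G, F, H, I, J, E, K, L, M.
F starts before G ends → G and F overlap.
H starts after G ends, so G has no further overlaps.
H starts after F ends, so F has no further overlaps.
I starts after H ends, so H has no further overlaps.
J starts exactly when I ends (back-to-back, no overlap), so I has no further overlaps.
E starts exactly when J ends (back-to-back, no overlap), so J has no further overlaps.
K starts before E ends → E and K overlap.
L starts exactly when E ends (back-to-back, no overlap), so E has no further overlaps.
L starts after K ends, so K has no further overlaps.
M starts after L ends.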